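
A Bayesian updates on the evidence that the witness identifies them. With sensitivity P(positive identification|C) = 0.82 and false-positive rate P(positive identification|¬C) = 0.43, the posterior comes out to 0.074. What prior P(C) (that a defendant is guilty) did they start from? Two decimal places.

P(C) = 0.04

In odds form, posterior odds = prior odds × likelihood ratio, so prior odds = posterior odds ÷ LR.
Posterior odds = 0.074/(1−0.074) = 0.0799. LR = 0.82/0.43 = 1.9070.
Prior odds = 0.0799/1.9070 = 0.0419, so P(C) = 0.0419/(1+0.0419) ≈ 0.04.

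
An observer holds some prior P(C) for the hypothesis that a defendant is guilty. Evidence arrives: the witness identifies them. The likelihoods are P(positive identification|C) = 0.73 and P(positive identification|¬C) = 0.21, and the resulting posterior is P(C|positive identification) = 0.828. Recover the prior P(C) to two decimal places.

P(C) = 0.58

In odds form, posterior odds = prior odds × likelihood ratio, so prior odds = posterior odds ÷ LR.
Posterior odds = 0.828/(1−0.828) = 4.8140. LR = 0.73/0.21 = 3.4762.
Prior odds = 4.8140/3.4762 = 1.3848, so P(C) = 1.3848/(1+1.3848) ≈ 0.58.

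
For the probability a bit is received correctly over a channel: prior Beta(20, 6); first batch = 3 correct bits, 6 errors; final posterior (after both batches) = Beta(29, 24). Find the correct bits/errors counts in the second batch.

Sequential conjugate updates are equivalent to a single update on the pooled data, so total successes = posterior α − prior α and total failures = posterior β − prior β.
Total across both batches: 29−20=9 correct bits, 24−6=18 errors.
Subtract the first batch: 9−3=6 correct bits and 18−6=12 errors.

6 correct bits and 12 errors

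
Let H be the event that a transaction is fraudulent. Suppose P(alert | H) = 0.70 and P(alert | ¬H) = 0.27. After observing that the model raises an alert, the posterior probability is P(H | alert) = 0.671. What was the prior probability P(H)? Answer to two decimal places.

Bayes' rule in odds form gives O(H|E) = O(H)·[P(E|H)/P(E|¬H)], hence O(H) = O(H|E)/LR.
Posterior odds = 0.671/(1−0.671) = 2.0395. LR = 0.70/0.27 = 2.5926.
Prior odds = 2.0395/2.5926 = 0.7867, so P(H) = 0.7867/(1+0.7867) ≈ 0.44.

P(H) = 0.44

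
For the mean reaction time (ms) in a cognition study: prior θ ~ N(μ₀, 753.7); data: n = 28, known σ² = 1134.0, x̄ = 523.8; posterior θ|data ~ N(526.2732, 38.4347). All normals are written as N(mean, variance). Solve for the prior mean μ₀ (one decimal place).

With known observation variance, the Normal–Normal posterior has precision τ_n = τ₀ + n/σ² and mean μ_n = (τ₀μ₀ + (n/σ²)x̄)/τ_n.
Here τ₀ = 1/753.7 = 0.001327 and τ_data = 28/1134.0 = 0.024691, so τ_n = 0.026018.
Rearranging for μ₀: μ₀ = (μ_n·τ_n − τ_data·x̄)/τ₀ = (526.2732·0.026018 − 0.024691·523.8) / 0.001327 = 0.759430/0.001327 ≈ 572.3.

μ₀ = 572.3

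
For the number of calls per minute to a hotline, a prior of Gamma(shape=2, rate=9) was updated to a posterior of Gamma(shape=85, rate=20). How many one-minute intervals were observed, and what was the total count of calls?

A Gamma(α, β) prior (rate parametrization) on a Poisson rate with n observations summing to S gives posterior Gamma(α+S, β+n).
Matching: Σxᵢ = 85 − 2 = 83 and n = 20 − 9 = 11.

n = 11 one-minute intervals with total 83 calls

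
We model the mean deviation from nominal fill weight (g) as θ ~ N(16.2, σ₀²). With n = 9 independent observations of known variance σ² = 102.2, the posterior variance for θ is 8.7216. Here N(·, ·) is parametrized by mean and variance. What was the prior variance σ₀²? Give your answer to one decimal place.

σ₀² = 37.6

For the Normal–Normal model with known σ², precisions add: τ_n = τ₀ + n/σ².
So 1/σ₀² = 1/8.7216 − 9/102.2 = 0.114658 − 0.088063 = 0.026595.
Hence σ₀² = 1/0.026595 ≈ 37.6.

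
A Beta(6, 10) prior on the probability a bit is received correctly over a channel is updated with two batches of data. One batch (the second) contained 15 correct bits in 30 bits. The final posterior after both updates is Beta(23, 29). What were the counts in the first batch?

2 correct bits and 4 errors

Because Beta–binomial updating is additive in the counts, the combined data contributed (α_post−α_prior, β_post−β_prior) successes and failures.
Total across both batches: 23−6=17 correct bits, 29−10=19 errors.
Subtract the second batch: 17−15=2 correct bits and 19−15=4 errors.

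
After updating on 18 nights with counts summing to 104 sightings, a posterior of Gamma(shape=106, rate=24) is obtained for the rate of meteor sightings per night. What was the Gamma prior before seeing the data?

Gamma(shape=2, rate=6)

Gamma–Poisson conjugacy: posterior shape = α + Σxᵢ, posterior rate = β + n.
So α = 106 − 104 = 2 and β = 24 − 18 = 6.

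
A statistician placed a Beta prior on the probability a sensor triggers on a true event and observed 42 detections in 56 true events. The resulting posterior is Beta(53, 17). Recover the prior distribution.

A Beta(a, b) prior with s successes and f failures in binomial data gives a Beta(a+s, b+f) posterior.
Subtract the data counts: 53−42=11, 17−14=3.

Beta(11, 3)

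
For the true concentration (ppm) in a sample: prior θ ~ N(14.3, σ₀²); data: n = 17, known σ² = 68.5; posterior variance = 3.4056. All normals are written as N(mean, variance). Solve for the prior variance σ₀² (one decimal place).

Posterior precision equals prior precision plus data precision: 1/σ_n² = 1/σ₀² + n/σ².
So 1/σ₀² = 1/3.4056 − 17/68.5 = 0.293634 − 0.248175 = 0.045459.
Hence σ₀² = 1/0.045459 ≈ 22.0.

σ₀² = 22.0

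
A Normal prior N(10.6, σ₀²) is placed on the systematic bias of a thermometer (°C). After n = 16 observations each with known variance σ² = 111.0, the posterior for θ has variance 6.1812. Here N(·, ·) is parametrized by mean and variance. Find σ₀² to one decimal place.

Posterior precision equals prior precision plus data precision: 1/σ_n² = 1/σ₀² + n/σ².
So 1/σ₀² = 1/6.1812 − 16/111.0 = 0.161781 − 0.144144 = 0.017637.
Hence σ₀² = 1/0.017637 ≈ 56.7.

σ₀² = 56.7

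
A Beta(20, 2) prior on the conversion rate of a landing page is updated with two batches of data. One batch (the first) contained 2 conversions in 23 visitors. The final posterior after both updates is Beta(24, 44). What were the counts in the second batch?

2 conversions and 21 bounces

Because Beta–binomial updating is additive in the counts, the combined data contributed (α_post−α_prior, β_post−β_prior) successes and failures.
Total across both batches: 24−20=4 conversions, 44−2=42 bounces.
Subtract the first batch: 4−2=2 conversions and 42−21=21 bounces.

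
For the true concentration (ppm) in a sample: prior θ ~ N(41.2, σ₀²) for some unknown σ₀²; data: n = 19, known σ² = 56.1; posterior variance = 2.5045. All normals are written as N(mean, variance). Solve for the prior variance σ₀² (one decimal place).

σ₀² = 16.5

For the Normal–Normal model with known σ², precisions add: τ_n = τ₀ + n/σ².
So 1/σ₀² = 1/2.5045 − 19/56.1 = 0.399281 − 0.338681 = 0.060600.
Hence σ₀² = 1/0.060600 ≈ 16.5.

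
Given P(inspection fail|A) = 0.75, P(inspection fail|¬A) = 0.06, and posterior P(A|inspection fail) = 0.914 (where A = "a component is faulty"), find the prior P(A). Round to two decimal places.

P(A) = 0.46

In odds form, posterior odds = prior odds × likelihood ratio, so prior odds = posterior odds ÷ LR.
Posterior odds = 0.914/(1−0.914) = 10.6279. LR = 0.75/0.06 = 12.5000.
Prior odds = 10.6279/12.5000 = 0.8502, so P(A) = 0.8502/(1+0.8502) ≈ 0.46.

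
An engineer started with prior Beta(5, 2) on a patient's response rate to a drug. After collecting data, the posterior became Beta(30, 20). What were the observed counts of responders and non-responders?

Under Beta–binomial conjugacy the posterior parameters are (a+s, b+f).
So s = 30 − 5 = 25 and f = 20 − 2 = 18.

25 responders and 18 non-responders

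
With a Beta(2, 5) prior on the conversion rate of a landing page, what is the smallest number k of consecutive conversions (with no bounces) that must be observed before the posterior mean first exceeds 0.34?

After k conversions and 0 bounces the posterior is Beta(2+k, 5), with mean (2+k)/(2+5+k).
Set (2+k)/(7+k) > 0.34 and solve: k > (0.34·7 − 2)/(1 − 0.34) = 0.576.
The smallest integer exceeding 0.576 is 1, and checking k=1: (3)/(8) = 0.3750 > 0.34.

k = 1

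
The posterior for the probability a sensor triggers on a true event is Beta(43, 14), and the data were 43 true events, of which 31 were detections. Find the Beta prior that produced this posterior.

A Beta(a, b) prior with s successes and f failures in binomial data gives a Beta(a+s, b+f) posterior.
So a = 43 − 31 = 12 and b = 14 − 12 = 2.

Beta(12, 2)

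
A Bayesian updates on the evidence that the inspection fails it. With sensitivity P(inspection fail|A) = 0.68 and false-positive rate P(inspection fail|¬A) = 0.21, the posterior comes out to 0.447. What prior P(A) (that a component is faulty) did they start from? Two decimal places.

P(A) = 0.20

In odds form, posterior odds = prior odds × likelihood ratio, so prior odds = posterior odds ÷ LR.
Posterior odds = 0.447/(1−0.447) = 0.8083. LR = 0.68/0.21 = 3.2381.
Prior odds = 0.8083/3.2381 = 0.2496, so P(A) = 0.2496/(1+0.2496) ≈ 0.20.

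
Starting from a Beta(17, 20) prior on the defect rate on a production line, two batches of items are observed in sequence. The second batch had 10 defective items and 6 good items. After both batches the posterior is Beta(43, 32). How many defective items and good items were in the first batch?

Sequential conjugate updates are equivalent to a single update on the pooled data, so total successes = posterior α − prior α and total failures = posterior β − prior β.
Total across both batches: 43−17=26 defective items, 32−20=12 good items.
Subtract the second batch: 26−10=16 defective items and 12−6=6 good items.

16 defective items and 6 good items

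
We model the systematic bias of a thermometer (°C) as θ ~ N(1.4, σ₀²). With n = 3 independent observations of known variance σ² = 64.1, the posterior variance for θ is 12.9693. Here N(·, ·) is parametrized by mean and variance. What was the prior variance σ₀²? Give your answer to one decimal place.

σ₀² = 33.0

For the Normal–Normal model with known σ², precisions add: τ_n = τ₀ + n/σ².
So 1/σ₀² = 1/12.9693 − 3/64.1 = 0.077105 − 0.046802 = 0.030303.
Hence σ₀² = 1/0.030303 ≈ 33.0.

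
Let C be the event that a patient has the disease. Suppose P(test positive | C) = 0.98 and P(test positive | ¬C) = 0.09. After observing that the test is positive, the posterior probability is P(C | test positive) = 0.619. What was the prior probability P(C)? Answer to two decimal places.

P(C) = 0.13

In odds form, posterior odds = prior odds × likelihood ratio, so prior odds = posterior odds ÷ LR.
Posterior odds = 0.619/(1−0.619) = 1.6247. LR = 0.98/0.09 = 10.8889.
Prior odds = 1.6247/10.8889 = 0.1492, so P(C) = 0.1492/(1+0.1492) ≈ 0.13.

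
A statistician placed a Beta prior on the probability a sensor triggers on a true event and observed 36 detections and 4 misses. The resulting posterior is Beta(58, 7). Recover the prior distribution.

A Beta(a, b) prior with s successes and f failures in binomial data gives a Beta(a+s, b+f) posterior.
Subtract the data counts: 58−36=22, 7−4=3.

Beta(22, 3)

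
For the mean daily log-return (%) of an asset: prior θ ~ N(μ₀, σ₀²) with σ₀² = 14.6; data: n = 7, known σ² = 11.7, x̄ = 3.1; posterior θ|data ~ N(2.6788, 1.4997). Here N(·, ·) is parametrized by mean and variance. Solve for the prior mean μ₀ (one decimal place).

With known observation variance, the Normal–Normal posterior has precision τ_n = τ₀ + n/σ² and mean μ_n = (τ₀μ₀ + (n/σ²)x̄)/τ_n.
Here τ₀ = 1/14.6 = 0.068493 and τ_data = 7/11.7 = 0.598291, so τ_n = 0.666784.
Rearranging for μ₀: μ₀ = (μ_n·τ_n − τ_data·x̄)/τ₀ = (2.6788·0.666784 − 0.598291·3.1) / 0.068493 = -0.068521/0.068493 ≈ -1.0.

μ₀ = -1.0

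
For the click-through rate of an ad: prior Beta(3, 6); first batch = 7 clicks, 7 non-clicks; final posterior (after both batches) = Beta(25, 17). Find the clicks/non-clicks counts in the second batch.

Sequential conjugate updates are equivalent to a single update on the pooled data, so total successes = posterior α − prior α and total failures = posterior β − prior β.
Total across both batches: 25−3=22 clicks, 17−6=11 non-clicks.
Subtract the first batch: 22−7=15 clicks and 11−7=4 non-clicks.

15 clicks and 4 non-clicks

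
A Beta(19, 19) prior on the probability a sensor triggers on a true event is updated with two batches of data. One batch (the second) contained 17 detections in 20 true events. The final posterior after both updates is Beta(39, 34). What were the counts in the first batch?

Sequential conjugate updates are equivalent to a single update on the pooled data, so total successes = posterior α − prior α and total failures = posterior β − prior β.
Total across both batches: 39−19=20 detections, 34−19=15 misses.
Subtract the second batch: 20−17=3 detections and 15−3=12 misses.

3 detections and 12 misses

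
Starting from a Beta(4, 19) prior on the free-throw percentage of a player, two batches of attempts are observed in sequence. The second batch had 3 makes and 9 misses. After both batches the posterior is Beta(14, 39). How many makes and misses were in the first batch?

Because Beta–binomial updating is additive in the counts, the combined data contributed (α_post−α_prior, β_post−β_prior) successes and failures.
Total across both batches: 14−4=10 makes, 39−19=20 misses.
Subtract the second batch: 10−3=7 makes and 20−9=11 misses.

7 makes and 11 misses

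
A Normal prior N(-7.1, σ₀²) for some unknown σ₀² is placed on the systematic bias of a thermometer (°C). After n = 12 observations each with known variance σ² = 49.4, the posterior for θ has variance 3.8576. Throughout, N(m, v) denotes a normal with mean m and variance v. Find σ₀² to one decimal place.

σ₀² = 61.3

For the Normal–Normal model with known σ², precisions add: τ_n = τ₀ + n/σ².
So 1/σ₀² = 1/3.8576 − 12/49.4 = 0.259229 − 0.242915 = 0.016314.
Hence σ₀² = 1/0.016314 ≈ 61.3.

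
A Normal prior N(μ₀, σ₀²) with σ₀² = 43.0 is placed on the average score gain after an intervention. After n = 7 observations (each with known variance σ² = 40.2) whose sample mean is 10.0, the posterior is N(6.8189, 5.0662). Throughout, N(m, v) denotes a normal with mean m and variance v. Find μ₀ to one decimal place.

With known observation variance, the Normal–Normal posterior has precision τ_n = τ₀ + n/σ² and mean μ_n = (τ₀μ₀ + (n/σ²)x̄)/τ_n.
Here τ₀ = 1/43.0 = 0.023256 and τ_data = 7/40.2 = 0.174129, so τ_n = 0.197385.
Rearranging for μ₀: μ₀ = (μ_n·τ_n − τ_data·x̄)/τ₀ = (6.8189·0.197385 − 0.174129·10.0) / 0.023256 = -0.395341/0.023256 ≈ -17.0.

μ₀ = -17.0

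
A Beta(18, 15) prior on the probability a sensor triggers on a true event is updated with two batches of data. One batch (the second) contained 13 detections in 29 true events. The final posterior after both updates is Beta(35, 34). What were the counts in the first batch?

Because Beta–binomial updating is additive in the counts, the combined data contributed (α_post−α_prior, β_post−β_prior) successes and failures.
Total across both batches: 35−18=17 detections, 34−15=19 misses.
Subtract the second batch: 17−13=4 detections and 19−16=3 misses.

4 detections and 3 misses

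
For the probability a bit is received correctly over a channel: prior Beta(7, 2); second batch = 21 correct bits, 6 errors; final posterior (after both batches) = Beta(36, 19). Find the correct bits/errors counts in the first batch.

8 correct bits and 11 errors

Sequential conjugate updates are equivalent to a single update on the pooled data, so total successes = posterior α − prior α and total failures = posterior β − prior β.
Total across both batches: 36−7=29 correct bits, 19−2=17 errors.
Subtract the second batch: 29−21=8 correct bits and 17−6=11 errors.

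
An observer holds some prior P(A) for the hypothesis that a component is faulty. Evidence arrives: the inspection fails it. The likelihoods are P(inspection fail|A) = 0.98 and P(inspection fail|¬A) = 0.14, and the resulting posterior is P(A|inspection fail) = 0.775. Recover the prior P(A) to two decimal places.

Bayes' rule in odds form gives O(A|E) = O(A)·[P(E|A)/P(E|¬A)], hence O(A) = O(A|E)/LR.
Posterior odds = 0.775/(1−0.775) = 3.4444. LR = 0.98/0.14 = 7.0000.
Prior odds = 3.4444/7.0000 = 0.4921, so P(A) = 0.4921/(1+0.4921) ≈ 0.33.

P(A) = 0.33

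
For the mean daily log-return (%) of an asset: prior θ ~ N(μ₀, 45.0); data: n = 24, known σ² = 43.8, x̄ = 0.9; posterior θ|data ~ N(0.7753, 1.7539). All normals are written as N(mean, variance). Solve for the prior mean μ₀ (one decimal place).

μ₀ = -2.3

With known observation variance, the Normal–Normal posterior has precision τ_n = τ₀ + n/σ² and mean μ_n = (τ₀μ₀ + (n/σ²)x̄)/τ_n.
Here τ₀ = 1/45.0 = 0.022222 and τ_data = 24/43.8 = 0.547945, so τ_n = 0.570167.
Rearranging for μ₀: μ₀ = (μ_n·τ_n − τ_data·x̄)/τ₀ = (0.7753·0.570167 − 0.547945·0.9) / 0.022222 = -0.051100/0.022222 ≈ -2.3.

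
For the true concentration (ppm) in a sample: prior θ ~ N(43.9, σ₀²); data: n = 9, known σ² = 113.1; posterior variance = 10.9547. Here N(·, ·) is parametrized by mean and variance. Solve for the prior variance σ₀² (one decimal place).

For the Normal–Normal model with known σ², precisions add: τ_n = τ₀ + n/σ².
So 1/σ₀² = 1/10.9547 − 9/113.1 = 0.091285 − 0.079576 = 0.011709.
Hence σ₀² = 1/0.011709 ≈ 85.4.

σ₀² = 85.4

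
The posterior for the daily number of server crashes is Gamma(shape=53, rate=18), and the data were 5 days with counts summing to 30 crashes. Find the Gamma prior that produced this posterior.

Gamma–Poisson conjugacy: posterior shape = α + Σxᵢ, posterior rate = β + n.
So α = 53 − 30 = 23 and β = 18 − 5 = 13.

Gamma(shape=23, rate=13)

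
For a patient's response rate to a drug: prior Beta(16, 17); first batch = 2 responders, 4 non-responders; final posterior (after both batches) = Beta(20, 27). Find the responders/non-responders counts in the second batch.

2 responders and 6 non-responders

Sequential conjugate updates are equivalent to a single update on the pooled data, so total successes = posterior α − prior α and total failures = posterior β − prior β.
Total across both batches: 20−16=4 responders, 27−17=10 non-responders.
Subtract the first batch: 4−2=2 responders and 10−4=6 non-responders.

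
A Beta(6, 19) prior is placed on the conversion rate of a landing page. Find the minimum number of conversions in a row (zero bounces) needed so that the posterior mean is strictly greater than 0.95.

After k conversions and 0 bounces the posterior is Beta(6+k, 19), with mean (6+k)/(6+19+k).
Set (6+k)/(25+k) > 0.95 and solve: k > (0.95·25 − 6)/(1 − 0.95) = 355.000.
The smallest integer exceeding 355.000 is 356, and checking k=356: (362)/(381) = 0.9501 > 0.95.

k = 356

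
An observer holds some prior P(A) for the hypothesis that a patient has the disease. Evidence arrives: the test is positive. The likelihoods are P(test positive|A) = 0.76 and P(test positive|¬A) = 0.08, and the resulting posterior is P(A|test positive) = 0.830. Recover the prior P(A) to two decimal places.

P(A) = 0.34

In odds form, posterior odds = prior odds × likelihood ratio, so prior odds = posterior odds ÷ LR.
Posterior odds = 0.830/(1−0.830) = 4.8824. LR = 0.76/0.08 = 9.5000.
Prior odds = 4.8824/9.5000 = 0.5139, so P(A) = 0.5139/(1+0.5139) ≈ 0.34.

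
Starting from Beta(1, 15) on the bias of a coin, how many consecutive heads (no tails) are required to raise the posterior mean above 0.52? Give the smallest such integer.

After k heads and 0 tails the posterior is Beta(1+k, 15), with mean (1+k)/(1+15+k).
Set (1+k)/(16+k) > 0.52 and solve: k > (0.52·16 − 1)/(1 − 0.52) = 15.250.
The smallest integer exceeding 15.250 is 16, and checking k=16: (17)/(32) = 0.5312 > 0.52.

k = 16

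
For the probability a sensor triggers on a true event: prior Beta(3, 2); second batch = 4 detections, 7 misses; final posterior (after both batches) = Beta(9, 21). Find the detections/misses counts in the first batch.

Because Beta–binomial updating is additive in the counts, the combined data contributed (α_post−α_prior, β_post−β_prior) successes and failures.
Total across both batches: 9−3=6 detections, 21−2=19 misses.
Subtract the second batch: 6−4=2 detections and 19−7=12 misses.

2 detections and 12 misses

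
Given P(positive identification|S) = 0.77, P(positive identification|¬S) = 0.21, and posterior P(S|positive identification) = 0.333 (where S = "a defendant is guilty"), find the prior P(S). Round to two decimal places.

Bayes' rule in odds form gives O(S|E) = O(S)·[P(E|S)/P(E|¬S)], hence O(S) = O(S|E)/LR.
Posterior odds = 0.333/(1−0.333) = 0.4993. LR = 0.77/0.21 = 3.6667.
Prior odds = 0.4993/3.6667 = 0.1362, so P(S) = 0.1362/(1+0.1362) ≈ 0.12.

P(S) = 0.12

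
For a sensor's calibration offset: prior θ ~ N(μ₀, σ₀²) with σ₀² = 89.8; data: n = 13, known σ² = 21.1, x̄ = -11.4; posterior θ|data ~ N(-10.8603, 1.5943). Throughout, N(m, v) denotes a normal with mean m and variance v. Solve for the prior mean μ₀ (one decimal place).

With known observation variance, the Normal–Normal posterior has precision τ_n = τ₀ + n/σ² and mean μ_n = (τ₀μ₀ + (n/σ²)x̄)/τ_n.
Here τ₀ = 1/89.8 = 0.011136 and τ_data = 13/21.1 = 0.616114, so τ_n = 0.627250.
Rearranging for μ₀: μ₀ = (μ_n·τ_n − τ_data·x̄)/τ₀ = (-10.8603·0.627250 − 0.616114·-11.4) / 0.011136 = 0.211576/0.011136 ≈ 19.0.

μ₀ = 19.0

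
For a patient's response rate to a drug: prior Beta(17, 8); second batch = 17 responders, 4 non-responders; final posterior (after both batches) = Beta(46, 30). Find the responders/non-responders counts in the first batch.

Because Beta–binomial updating is additive in the counts, the combined data contributed (α_post−α_prior, β_post−β_prior) successes and failures.
Total across both batches: 46−17=29 responders, 30−8=22 non-responders.
Subtract the second batch: 29−17=12 responders and 22−4=18 non-responders.

12 responders and 18 non-responders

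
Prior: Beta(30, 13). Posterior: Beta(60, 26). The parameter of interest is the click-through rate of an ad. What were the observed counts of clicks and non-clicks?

30 clicks and 13 non-clicks

Under Beta–binomial conjugacy the posterior parameters are (α+s, β+f).
Match parameters: s=60−30=30, f=26−13=13.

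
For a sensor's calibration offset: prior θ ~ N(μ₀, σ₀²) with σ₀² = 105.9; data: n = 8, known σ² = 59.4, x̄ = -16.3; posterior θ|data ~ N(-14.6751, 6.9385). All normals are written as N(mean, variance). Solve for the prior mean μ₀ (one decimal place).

The posterior mean is a precision-weighted average: μ_n = (τ₀μ₀ + τ_data·x̄)/(τ₀+τ_data), with τ₀=1/σ₀² and τ_data=n/σ².
Here τ₀ = 1/105.9 = 0.009443 and τ_data = 8/59.4 = 0.134680, so τ_n = 0.144123.
Rearranging for μ₀: μ₀ = (μ_n·τ_n − τ_data·x̄)/τ₀ = (-14.6751·0.144123 − 0.134680·-16.3) / 0.009443 = 0.080265/0.009443 ≈ 8.5.

μ₀ = 8.5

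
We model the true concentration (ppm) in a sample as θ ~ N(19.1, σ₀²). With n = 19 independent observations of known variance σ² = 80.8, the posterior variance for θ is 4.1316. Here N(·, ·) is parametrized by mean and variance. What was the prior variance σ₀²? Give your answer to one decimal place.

Posterior precision equals prior precision plus data precision: 1/σ_n² = 1/σ₀² + n/σ².
So 1/σ₀² = 1/4.1316 − 19/80.8 = 0.242037 − 0.235149 = 0.006888.
Hence σ₀² = 1/0.006888 ≈ 145.2.

σ₀² = 145.2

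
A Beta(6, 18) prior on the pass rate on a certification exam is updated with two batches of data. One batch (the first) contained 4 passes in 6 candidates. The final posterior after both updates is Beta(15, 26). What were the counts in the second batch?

Because Beta–binomial updating is additive in the counts, the combined data contributed (α_post−α_prior, β_post−β_prior) successes and failures.
Total across both batches: 15−6=9 passes, 26−18=8 failures.
Subtract the first batch: 9−4=5 passes and 8−2=6 failures.

5 passes and 6 failures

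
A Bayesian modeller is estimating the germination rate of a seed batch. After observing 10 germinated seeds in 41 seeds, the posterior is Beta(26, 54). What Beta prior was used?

A Beta(a, b) prior with s successes and f failures in binomial data gives a Beta(a+s, b+f) posterior.
So a = 26 − 10 = 16 and b = 54 − 31 = 23.

Beta(16, 23)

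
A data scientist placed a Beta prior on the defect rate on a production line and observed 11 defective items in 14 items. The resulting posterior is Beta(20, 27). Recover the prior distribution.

A Beta(α, β) prior with s successes and f failures in binomial data gives a Beta(α+s, β+f) posterior.
Subtract the data counts: 20−11=9, 27−3=24.

Beta(9, 24)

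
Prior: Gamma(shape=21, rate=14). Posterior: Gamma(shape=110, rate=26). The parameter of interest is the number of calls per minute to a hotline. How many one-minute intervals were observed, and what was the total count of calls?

A Gamma(α, β) prior (rate parametrization) on a Poisson rate with n observations summing to S gives posterior Gamma(α+S, β+n).
Matching: Σxᵢ = 110 − 21 = 89 and n = 26 − 14 = 12.

n = 12 one-minute intervals with total 89 calls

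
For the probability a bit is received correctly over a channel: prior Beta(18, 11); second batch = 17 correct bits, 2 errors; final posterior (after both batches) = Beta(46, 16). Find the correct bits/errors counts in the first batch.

Sequential conjugate updates are equivalent to a single update on the pooled data, so total successes = posterior α − prior α and total failures = posterior β − prior β.
Total across both batches: 46−18=28 correct bits, 16−11=5 errors.
Subtract the second batch: 28−17=11 correct bits and 5−2=3 errors.

11 correct bits and 3 errors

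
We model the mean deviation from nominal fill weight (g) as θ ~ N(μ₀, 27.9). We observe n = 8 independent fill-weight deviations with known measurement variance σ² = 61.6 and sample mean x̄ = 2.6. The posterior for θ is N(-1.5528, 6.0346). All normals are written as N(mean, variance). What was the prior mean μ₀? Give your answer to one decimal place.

The posterior mean is a precision-weighted average: μ_n = (τ₀μ₀ + τ_data·x̄)/(τ₀+τ_data), with τ₀=1/σ₀² and τ_data=n/σ².
Here τ₀ = 1/27.9 = 0.035842 and τ_data = 8/61.6 = 0.129870, so τ_n = 0.165712.
Rearranging for μ₀: μ₀ = (μ_n·τ_n − τ_data·x̄)/τ₀ = (-1.5528·0.165712 − 0.129870·2.6) / 0.035842 = -0.594980/0.035842 ≈ -16.6.

μ₀ = -16.6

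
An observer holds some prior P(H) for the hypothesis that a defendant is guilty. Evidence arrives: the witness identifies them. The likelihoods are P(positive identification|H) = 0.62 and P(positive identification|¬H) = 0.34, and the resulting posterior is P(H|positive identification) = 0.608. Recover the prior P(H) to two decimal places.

Bayes' rule in odds form gives O(H|E) = O(H)·[P(E|H)/P(E|¬H)], hence O(H) = O(H|E)/LR.
Posterior odds = 0.608/(1−0.608) = 1.5510. LR = 0.62/0.34 = 1.8235.
Prior odds = 1.5510/1.8235 = 0.8506, so P(H) = 0.8506/(1+0.8506) ≈ 0.46.

P(H) = 0.46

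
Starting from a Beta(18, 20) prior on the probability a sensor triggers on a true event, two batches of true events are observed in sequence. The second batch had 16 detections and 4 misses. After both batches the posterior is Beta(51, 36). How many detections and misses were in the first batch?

17 detections and 12 misses

Because Beta–binomial updating is additive in the counts, the combined data contributed (α_post−α_prior, β_post−β_prior) successes and failures.
Total across both batches: 51−18=33 detections, 36−20=16 misses.
Subtract the second batch: 33−16=17 detections and 16−4=12 misses.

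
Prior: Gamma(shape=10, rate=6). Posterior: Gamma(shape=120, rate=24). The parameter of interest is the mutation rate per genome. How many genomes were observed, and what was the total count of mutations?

n = 18 genomes with total 110 mutations

A Gamma(α, β) prior (rate parametrization) on a Poisson rate with n observations summing to S gives posterior Gamma(α+S, β+n).
Matching: Σxᵢ = 120 − 10 = 110 and n = 24 − 6 = 18.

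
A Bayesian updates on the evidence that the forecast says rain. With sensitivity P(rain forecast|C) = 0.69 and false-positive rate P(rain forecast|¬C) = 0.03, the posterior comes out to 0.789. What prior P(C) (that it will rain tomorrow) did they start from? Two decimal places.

P(C) = 0.14

Bayes' rule in odds form gives O(C|E) = O(C)·[P(E|C)/P(E|¬C)], hence O(C) = O(C|E)/LR.
Posterior odds = 0.789/(1−0.789) = 3.7393. LR = 0.69/0.03 = 23.0000.
Prior odds = 3.7393/23.0000 = 0.1626, so P(C) = 0.1626/(1+0.1626) ≈ 0.14.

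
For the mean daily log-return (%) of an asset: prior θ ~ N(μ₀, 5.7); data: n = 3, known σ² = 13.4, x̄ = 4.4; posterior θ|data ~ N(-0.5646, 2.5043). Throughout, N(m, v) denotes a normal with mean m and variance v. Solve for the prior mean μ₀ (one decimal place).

With known observation variance, the Normal–Normal posterior has precision τ_n = τ₀ + n/σ² and mean μ_n = (τ₀μ₀ + (n/σ²)x̄)/τ_n.
Here τ₀ = 1/5.7 = 0.175439 and τ_data = 3/13.4 = 0.223881, so τ_n = 0.399320.
Rearranging for μ₀: μ₀ = (μ_n·τ_n − τ_data·x̄)/τ₀ = (-0.5646·0.399320 − 0.223881·4.4) / 0.175439 = -1.210532/0.175439 ≈ -6.9.

μ₀ = -6.9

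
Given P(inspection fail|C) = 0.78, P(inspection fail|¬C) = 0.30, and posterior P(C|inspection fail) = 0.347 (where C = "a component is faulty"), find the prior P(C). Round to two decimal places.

In odds form, posterior odds = prior odds × likelihood ratio, so prior odds = posterior odds ÷ LR.
Posterior odds = 0.347/(1−0.347) = 0.5314. LR = 0.78/0.30 = 2.6000.
Prior odds = 0.5314/2.6000 = 0.2044, so P(C) = 0.2044/(1+0.2044) ≈ 0.17.

P(C) = 0.17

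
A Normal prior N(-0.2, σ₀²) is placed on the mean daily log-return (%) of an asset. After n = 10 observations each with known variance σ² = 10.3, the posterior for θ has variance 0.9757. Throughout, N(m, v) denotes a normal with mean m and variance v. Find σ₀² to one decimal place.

For the Normal–Normal model with known σ², precisions add: τ_n = τ₀ + n/σ².
So 1/σ₀² = 1/0.9757 − 10/10.3 = 1.024905 − 0.970874 = 0.054031.
Hence σ₀² = 1/0.054031 ≈ 18.5.

σ₀² = 18.5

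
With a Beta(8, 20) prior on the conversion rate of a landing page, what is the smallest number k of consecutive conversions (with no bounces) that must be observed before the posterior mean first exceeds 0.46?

k = 10

After k conversions and 0 bounces the posterior is Beta(8+k, 20), with mean (8+k)/(8+20+k).
Set (8+k)/(28+k) > 0.46 and solve: k > (0.46·28 − 8)/(1 − 0.46) = 9.037.
The smallest integer exceeding 9.037 is 10.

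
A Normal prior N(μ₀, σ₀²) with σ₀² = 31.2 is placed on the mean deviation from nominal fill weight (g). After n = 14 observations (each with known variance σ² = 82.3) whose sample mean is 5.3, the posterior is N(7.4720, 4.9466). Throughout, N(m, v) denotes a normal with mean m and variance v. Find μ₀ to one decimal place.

μ₀ = 19.0

With known observation variance, the Normal–Normal posterior has precision τ_n = τ₀ + n/σ² and mean μ_n = (τ₀μ₀ + (n/σ²)x̄)/τ_n.
Here τ₀ = 1/31.2 = 0.032051 and τ_data = 14/82.3 = 0.170109, so τ_n = 0.202160.
Rearranging for μ₀: μ₀ = (μ_n·τ_n − τ_data·x̄)/τ₀ = (7.4720·0.202160 − 0.170109·5.3) / 0.032051 = 0.608962/0.032051 ≈ 19.0.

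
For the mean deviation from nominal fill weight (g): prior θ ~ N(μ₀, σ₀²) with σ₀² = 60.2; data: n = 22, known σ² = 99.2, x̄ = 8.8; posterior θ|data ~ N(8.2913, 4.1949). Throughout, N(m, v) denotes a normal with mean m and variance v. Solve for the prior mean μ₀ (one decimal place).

μ₀ = 1.5

With known observation variance, the Normal–Normal posterior has precision τ_n = τ₀ + n/σ² and mean μ_n = (τ₀μ₀ + (n/σ²)x̄)/τ_n.
Here τ₀ = 1/60.2 = 0.016611 and τ_data = 22/99.2 = 0.221774, so τ_n = 0.238385.
Rearranging for μ₀: μ₀ = (μ_n·τ_n − τ_data·x̄)/τ₀ = (8.2913·0.238385 − 0.221774·8.8) / 0.016611 = 0.024910/0.016611 ≈ 1.5.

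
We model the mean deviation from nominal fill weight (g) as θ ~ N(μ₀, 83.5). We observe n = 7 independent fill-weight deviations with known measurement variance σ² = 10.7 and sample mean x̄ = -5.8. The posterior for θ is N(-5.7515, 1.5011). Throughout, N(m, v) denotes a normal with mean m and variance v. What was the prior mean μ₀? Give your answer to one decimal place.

With known observation variance, the Normal–Normal posterior has precision τ_n = τ₀ + n/σ² and mean μ_n = (τ₀μ₀ + (n/σ²)x̄)/τ_n.
Here τ₀ = 1/83.5 = 0.011976 and τ_data = 7/10.7 = 0.654206, so τ_n = 0.666182.
Rearranging for μ₀: μ₀ = (μ_n·τ_n − τ_data·x̄)/τ₀ = (-5.7515·0.666182 − 0.654206·-5.8) / 0.011976 = -0.037151/0.011976 ≈ -3.1.

μ₀ = -3.1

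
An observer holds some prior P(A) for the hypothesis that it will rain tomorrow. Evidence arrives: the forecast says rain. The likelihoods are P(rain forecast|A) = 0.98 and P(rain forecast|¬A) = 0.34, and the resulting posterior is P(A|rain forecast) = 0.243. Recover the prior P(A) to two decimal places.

In odds form, posterior odds = prior odds × likelihood ratio, so prior odds = posterior odds ÷ LR.
Posterior odds = 0.243/(1−0.243) = 0.3210. LR = 0.98/0.34 = 2.8824.
Prior odds = 0.3210/2.8824 = 0.1114, so P(A) = 0.1114/(1+0.1114) ≈ 0.10.

P(A) = 0.10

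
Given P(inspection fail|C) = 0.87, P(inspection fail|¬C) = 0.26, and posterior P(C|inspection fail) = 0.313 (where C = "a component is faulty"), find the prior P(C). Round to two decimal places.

P(C) = 0.12

In odds form, posterior odds = prior odds × likelihood ratio, so prior odds = posterior odds ÷ LR.
Posterior odds = 0.313/(1−0.313) = 0.4556. LR = 0.87/0.26 = 3.3462.
Prior odds = 0.4556/3.3462 = 0.1362, so P(C) = 0.1362/(1+0.1362) ≈ 0.12.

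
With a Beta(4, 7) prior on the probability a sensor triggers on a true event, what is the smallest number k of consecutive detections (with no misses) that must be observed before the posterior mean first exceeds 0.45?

After k detections and 0 misses the posterior is Beta(4+k, 7), with mean (4+k)/(4+7+k).
Set (4+k)/(11+k) > 0.45 and solve: k > (0.45·11 − 4)/(1 − 0.45) = 1.727.
The smallest integer exceeding 1.727 is 2.

k = 2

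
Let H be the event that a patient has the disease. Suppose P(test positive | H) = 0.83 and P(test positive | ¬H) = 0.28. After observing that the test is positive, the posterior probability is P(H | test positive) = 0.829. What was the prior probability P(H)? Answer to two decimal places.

P(H) = 0.62

In odds form, posterior odds = prior odds × likelihood ratio, so prior odds = posterior odds ÷ LR.
Posterior odds = 0.829/(1−0.829) = 4.8480. LR = 0.83/0.28 = 2.9643.
Prior odds = 4.8480/2.9643 = 1.6355, so P(H) = 1.6355/(1+1.6355) ≈ 0.62.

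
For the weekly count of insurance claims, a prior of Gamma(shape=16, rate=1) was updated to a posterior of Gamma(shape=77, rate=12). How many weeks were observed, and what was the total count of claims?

Gamma–Poisson conjugacy: posterior shape = α + Σxᵢ, posterior rate = β + n.
Matching: Σxᵢ = 77 − 16 = 61 and n = 12 − 1 = 11.

n = 11 weeks with total 61 claims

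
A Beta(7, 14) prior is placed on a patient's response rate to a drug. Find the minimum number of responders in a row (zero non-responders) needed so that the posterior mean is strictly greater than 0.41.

After k responders and 0 non-responders the posterior is Beta(7+k, 14), with mean (7+k)/(7+14+k).
Set (7+k)/(21+k) > 0.41 and solve: k > (0.41·21 − 7)/(1 − 0.41) = 2.729.
The smallest integer exceeding 2.729 is 3, and checking k=3: (10)/(24) = 0.4167 > 0.41.

k = 3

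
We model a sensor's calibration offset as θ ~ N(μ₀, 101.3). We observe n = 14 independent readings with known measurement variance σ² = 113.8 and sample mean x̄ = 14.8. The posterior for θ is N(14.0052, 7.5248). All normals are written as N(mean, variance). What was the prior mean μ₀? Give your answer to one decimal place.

μ₀ = 4.1

With known observation variance, the Normal–Normal posterior has precision τ_n = τ₀ + n/σ² and mean μ_n = (τ₀μ₀ + (n/σ²)x̄)/τ_n.
Here τ₀ = 1/101.3 = 0.009872 and τ_data = 14/113.8 = 0.123023, so τ_n = 0.132895.
Rearranging for μ₀: μ₀ = (μ_n·τ_n − τ_data·x̄)/τ₀ = (14.0052·0.132895 − 0.123023·14.8) / 0.009872 = 0.040481/0.009872 ≈ 4.1.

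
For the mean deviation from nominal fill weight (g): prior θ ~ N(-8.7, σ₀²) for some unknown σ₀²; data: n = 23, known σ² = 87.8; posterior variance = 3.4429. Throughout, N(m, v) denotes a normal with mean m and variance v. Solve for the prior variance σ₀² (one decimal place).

Posterior precision equals prior precision plus data precision: 1/σ_n² = 1/σ₀² + n/σ².
So 1/σ₀² = 1/3.4429 − 23/87.8 = 0.290453 − 0.261959 = 0.028494.
Hence σ₀² = 1/0.028494 ≈ 35.1.

σ₀² = 35.1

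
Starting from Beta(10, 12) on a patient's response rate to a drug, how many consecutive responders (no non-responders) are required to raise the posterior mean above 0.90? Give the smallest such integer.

After k responders and 0 non-responders the posterior is Beta(10+k, 12), with mean (10+k)/(10+12+k).
Set (10+k)/(22+k) > 0.90 and solve: k > (0.90·22 − 10)/(1 − 0.90) = 98.000.
The smallest integer exceeding 98.000 is 99, and checking k=99: (109)/(121) = 0.9008 > 0.90.

k = 99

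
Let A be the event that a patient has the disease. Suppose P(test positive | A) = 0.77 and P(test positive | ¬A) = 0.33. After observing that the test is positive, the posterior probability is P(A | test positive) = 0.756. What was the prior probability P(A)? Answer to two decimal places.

Bayes' rule in odds form gives O(A|E) = O(A)·[P(E|A)/P(E|¬A)], hence O(A) = O(A|E)/LR.
Posterior odds = 0.756/(1−0.756) = 3.0984. LR = 0.77/0.33 = 2.3333.
Prior odds = 3.0984/2.3333 = 1.3279, so P(A) = 1.3279/(1+1.3279) ≈ 0.57.

P(A) = 0.57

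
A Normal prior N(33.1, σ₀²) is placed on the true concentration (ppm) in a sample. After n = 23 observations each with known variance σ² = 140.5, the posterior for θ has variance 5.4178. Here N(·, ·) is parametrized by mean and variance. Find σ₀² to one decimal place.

σ₀² = 47.9

Posterior precision equals prior precision plus data precision: 1/σ_n² = 1/σ₀² + n/σ².
So 1/σ₀² = 1/5.4178 − 23/140.5 = 0.184577 − 0.163701 = 0.020876.
Hence σ₀² = 1/0.020876 ≈ 47.9.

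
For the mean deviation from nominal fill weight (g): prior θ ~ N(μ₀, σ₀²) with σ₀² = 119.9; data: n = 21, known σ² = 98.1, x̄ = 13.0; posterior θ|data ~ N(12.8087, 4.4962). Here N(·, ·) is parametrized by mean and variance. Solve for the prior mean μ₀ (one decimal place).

With known observation variance, the Normal–Normal posterior has precision τ_n = τ₀ + n/σ² and mean μ_n = (τ₀μ₀ + (n/σ²)x̄)/τ_n.
Here τ₀ = 1/119.9 = 0.008340 and τ_data = 21/98.1 = 0.214067, so τ_n = 0.222407.
Rearranging for μ₀: μ₀ = (μ_n·τ_n − τ_data·x̄)/τ₀ = (12.8087·0.222407 − 0.214067·13.0) / 0.008340 = 0.065874/0.008340 ≈ 7.9.

μ₀ = 7.9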